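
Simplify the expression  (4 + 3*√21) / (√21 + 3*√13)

Multiply numerator and denominator by -3*√13 + √21.
Denominator becomes -96; numerator becomes -9*√273 - 12*√13 + 4*√21 + 63.

(-63 - 4*√21 + 12*√13 + 9*√273)/96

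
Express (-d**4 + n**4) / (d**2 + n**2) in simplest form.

Difference of fourth powers: factor out (d**2 + n**2).

-d**2 + n**2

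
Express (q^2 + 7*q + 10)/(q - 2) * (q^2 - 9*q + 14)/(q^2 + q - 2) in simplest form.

(q^2 - 2*q - 35)/(q - 1)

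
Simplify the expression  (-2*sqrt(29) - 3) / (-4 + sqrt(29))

Multiply numerator and denominator by -sqrt(29) - 4.
Denominator becomes -13; numerator becomes 11*sqrt(29) + 70.

(-70 - 11*sqrt(29))/13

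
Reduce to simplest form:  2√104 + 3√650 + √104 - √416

2√104 = 4*√26; 3√650 = 15*√26; √104 = 2*√26; √416 = 4*√26
Combine: (4 + 15 + 2 - 4)·√26 = 17*√26

17*√26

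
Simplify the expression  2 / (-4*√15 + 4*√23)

(√15 + √23)/16

Multiply numerator and denominator by 4*√15 + 4*√23.
Denominator becomes 128; numerator becomes 8*√15 + 8*√23.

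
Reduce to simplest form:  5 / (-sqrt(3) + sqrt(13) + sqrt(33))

Group as (sqrt(13) + sqrt(33)) - sqrt(3); multiply by (sqrt(13) + sqrt(33)) + sqrt(3), then rationalise the remaining surd.

(-115*sqrt(13) - 30*sqrt(143) + 215*sqrt(3) + 85*sqrt(33))/133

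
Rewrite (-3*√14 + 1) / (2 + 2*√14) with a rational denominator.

Multiply numerator and denominator by -2*√14 + 2.
Denominator becomes -52; numerator becomes -8*√14 + 86.

(-43 + 4*√14)/26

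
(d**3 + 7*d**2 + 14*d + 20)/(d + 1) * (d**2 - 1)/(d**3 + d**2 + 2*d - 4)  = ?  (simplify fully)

Factor: d**3 + 7*d**2 + 14*d + 20 = (d + 5)*(d**2 + 2*d + 4);  d**2 - 1 = (d + 1)*(d - 1);  d**3 + d**2 + 2*d - 4 = (d**2 + 2*d + 4)*(d - 1)
Cancel the common factors (d**2 + 2*d + 4), (d - 1), (d + 1).

d + 5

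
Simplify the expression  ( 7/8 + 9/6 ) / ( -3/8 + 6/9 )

Numerator: 7/8 + 9/6 = 19/8
Denominator: -3/8 + 6/9 = 7/24
Divide: (19/8) · (24/7) = 57/7

57/7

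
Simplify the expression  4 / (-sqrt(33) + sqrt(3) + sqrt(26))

Group as (sqrt(3) + sqrt(26)) - sqrt(33); multiply by (sqrt(3) + sqrt(26)) + sqrt(33), then rationalise the remaining surd.

(2*sqrt(33) + 5*sqrt(26) + 28*sqrt(3) + 3*sqrt(286))/37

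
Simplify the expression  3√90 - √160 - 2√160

3√90 = 9*√10; √160 = 4*√10; 2√160 = 8*√10
Combine: (9 - 4 - 8)·√10 = -3*√10

-3*√10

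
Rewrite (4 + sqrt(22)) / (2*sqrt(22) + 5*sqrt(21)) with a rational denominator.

(-44 - 8*sqrt(22) + 20*sqrt(21) + 5*sqrt(462))/437

Multiply numerator and denominator by -5*sqrt(21) + 2*sqrt(22).
Denominator becomes -437; numerator becomes -5*sqrt(462) - 20*sqrt(21) + 8*sqrt(22) + 44.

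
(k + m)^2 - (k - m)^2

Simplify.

4*k*m

Only the odd-power cross terms survive.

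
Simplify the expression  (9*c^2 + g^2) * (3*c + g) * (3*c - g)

Pair the conjugate factors: ((3*c)+g)((3*c)-g) = 9*c^2 - g^2, then repeat with the next factor.

81*c^4 - g^4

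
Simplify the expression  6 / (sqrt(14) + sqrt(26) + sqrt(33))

(-8*sqrt(3003) + 14*sqrt(33) + 42*sqrt(26) + 90*sqrt(14))/469

Group as (sqrt(14) + sqrt(26)) + sqrt(33); multiply by (sqrt(14) + sqrt(26)) - sqrt(33), then rationalise the remaining surd.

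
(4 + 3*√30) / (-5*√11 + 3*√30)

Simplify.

(-15*√330 - 270 - 20*√11 - 12*√30)/5

Multiply numerator and denominator by 3*√30 + 5*√11.
Denominator becomes -5; numerator becomes 12*√30 + 20*√11 + 270 + 15*√330.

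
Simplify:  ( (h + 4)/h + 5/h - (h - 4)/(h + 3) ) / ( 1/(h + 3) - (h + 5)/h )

Numerator: (h + 4)/h + 5/h - (h - 4)/(h + 3) = (16*h + 27)/(h^2 + 3*h)
Denominator: 1/(h + 3) - (h + 5)/h = (-h^2 - 7*h - 15)/(h^2 + 3*h)
Divide: ((16*h + 27)/(h^2 + 3*h)) · ((h^2 + 3*h)/(-h^2 - 7*h - 15)) = (-16*h - 27)/(h^2 + 7*h + 15)

(-16*h - 27)/(h^2 + 7*h + 15)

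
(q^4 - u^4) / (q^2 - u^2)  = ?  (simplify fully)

q^2 + u^2

Difference of fourth powers: factor out (q^2 - u^2).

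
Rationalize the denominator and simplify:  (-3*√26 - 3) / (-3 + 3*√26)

-(1 + √26)²/25

Multiply numerator and denominator by -3*√26 - 3.
Denominator becomes -225; numerator becomes 18*√26 + 243.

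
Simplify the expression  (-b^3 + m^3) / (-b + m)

Factor as (a-b)(a^2+ab+b^2) with a=m, b=b.

b^2 + b*m + m^2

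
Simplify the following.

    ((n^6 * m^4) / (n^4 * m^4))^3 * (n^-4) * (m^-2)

n^2/m^2

Inside the bracket: n^2
Raise to the power 3: n^6
Multiply by (n^-4) * (m^-2): add exponents.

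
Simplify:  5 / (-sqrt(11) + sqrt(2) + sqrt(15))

(-15*sqrt(11) - 5*sqrt(15) + 60*sqrt(2) + 5*sqrt(330))/42

Group as (sqrt(2) + sqrt(15)) - sqrt(11); multiply by (sqrt(2) + sqrt(15)) + sqrt(11), then rationalise the remaining surd.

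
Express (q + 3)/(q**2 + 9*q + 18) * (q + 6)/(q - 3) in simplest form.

1/(q - 3)

Factor: q**2 + 9*q + 18 = (q + 3)*(q + 6)
Cancel the common factors (q + 3), (q + 6).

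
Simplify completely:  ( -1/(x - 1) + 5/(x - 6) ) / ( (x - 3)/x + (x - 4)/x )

Numerator: -1/(x - 1) + 5/(x - 6) = (4*x + 1)/(x^2 - 7*x + 6)
Denominator: (x - 3)/x + (x - 4)/x = (2*x - 7)/x
Divide: ((4*x + 1)/(x^2 - 7*x + 6)) · (x/(2*x - 7)) = (4*x^2 + x)/(2*x^3 - 21*x^2 + 61*x - 42)

(4*x^2 + x)/(2*x^3 - 21*x^2 + 61*x - 42)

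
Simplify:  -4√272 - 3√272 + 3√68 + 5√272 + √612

4√272 = 16*√17; 3√272 = 12*√17; 3√68 = 6*√17; 5√272 = 20*√17; √612 = 6*√17
Combine: (-16 - 12 + 6 + 20 + 6)·√17 = 4*√17

4*√17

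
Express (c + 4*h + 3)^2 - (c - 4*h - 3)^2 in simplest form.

Write as f(c,(4*h + 3)) - f(c,-(4*h + 3)) and expand.

4*c*(4*h + 3)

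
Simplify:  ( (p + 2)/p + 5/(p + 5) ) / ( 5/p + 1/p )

Numerator: (p + 2)/p + 5/(p + 5) = (p**2 + 12*p + 10)/(p**2 + 5*p)
Denominator: 5/p + 1/p = 6/p
Divide: ((p**2 + 12*p + 10)/(p**2 + 5*p)) · (p/6) = (p**2 + 12*p + 10)/(6*p + 30)

(p**2 + 12*p + 10)/(6*p + 30)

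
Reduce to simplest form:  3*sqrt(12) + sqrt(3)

7*sqrt(3)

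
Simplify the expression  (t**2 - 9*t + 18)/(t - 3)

t - 6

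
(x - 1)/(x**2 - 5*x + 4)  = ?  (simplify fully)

Factor: x**2 - 5*x + 4 = (x - 1)*(x - 4)
Cancel the common factor (x - 1).

1/(x - 4)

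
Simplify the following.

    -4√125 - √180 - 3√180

4√125 = 20*√5; √180 = 6*√5; 3√180 = 18*√5
Combine: (-20 - 6 - 18)·√5 = -44*√5

-44*√5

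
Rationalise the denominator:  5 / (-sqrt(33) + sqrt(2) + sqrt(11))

(-50*sqrt(33) - 60*sqrt(11) - 105*sqrt(2) - 55*sqrt(6))/156

Group as (sqrt(2) + sqrt(11)) - sqrt(33); multiply by (sqrt(2) + sqrt(11)) + sqrt(33), then rationalise the remaining surd.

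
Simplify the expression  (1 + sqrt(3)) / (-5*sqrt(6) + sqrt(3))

(-15*sqrt(2) - 5*sqrt(6) - 3 - sqrt(3))/147

Multiply numerator and denominator by sqrt(3) + 5*sqrt(6).
Denominator becomes -147; numerator becomes sqrt(3) + 3 + 5*sqrt(6) + 15*sqrt(2).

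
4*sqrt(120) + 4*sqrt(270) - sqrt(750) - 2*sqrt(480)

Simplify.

4*sqrt(120) = 8*sqrt(30); 4*sqrt(270) = 12*sqrt(30); sqrt(750) = 5*sqrt(30); 2*sqrt(480) = 8*sqrt(30)
Combine: (8 + 12 - 5 - 8)·sqrt(30) = 7*sqrt(30)

7*sqrt(30)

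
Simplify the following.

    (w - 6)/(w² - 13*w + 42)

1/(w - 7)

Factor: w² - 13*w + 42 = (w - 6)·(w - 7)
Cancel the common factor (w - 6).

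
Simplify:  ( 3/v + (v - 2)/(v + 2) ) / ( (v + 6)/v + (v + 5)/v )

(v**2 + v + 6)/(2*v**2 + 15*v + 22)

Numerator: 3/v + (v - 2)/(v + 2) = (v**2 + v + 6)/(v**2 + 2*v)
Denominator: (v + 6)/v + (v + 5)/v = (2*v + 11)/v
Divide: ((v**2 + v + 6)/(v**2 + 2*v)) · (v/(2*v + 11)) = (v**2 + v + 6)/(2*v**2 + 15*v + 22)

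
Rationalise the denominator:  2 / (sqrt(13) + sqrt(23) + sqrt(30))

Group as (sqrt(23) + sqrt(30)) + sqrt(13); multiply by (sqrt(23) + sqrt(30)) - sqrt(13), then rationalise the remaining surd.

(-sqrt(8970) + 3*sqrt(30) + 10*sqrt(23) + 20*sqrt(13))/290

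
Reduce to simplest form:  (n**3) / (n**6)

n**(-3)

Quotient: (n**-3)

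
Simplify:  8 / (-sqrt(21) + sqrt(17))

-2*sqrt(21) - 2*sqrt(17)

Multiply numerator and denominator by sqrt(17) + sqrt(21).
Denominator becomes -4; numerator becomes 8*sqrt(17) + 8*sqrt(21).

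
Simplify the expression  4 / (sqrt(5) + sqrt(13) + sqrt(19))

(-8*sqrt(1235) - 4*sqrt(19) + 44*sqrt(13) + 108*sqrt(5))/259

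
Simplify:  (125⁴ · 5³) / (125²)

5^9

125⁴ = 5^12; 5³ = 5^3; 125² = 5^6
Combine exponents: 5^9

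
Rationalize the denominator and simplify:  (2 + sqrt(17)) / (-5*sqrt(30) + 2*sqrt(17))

Multiply numerator and denominator by 2*sqrt(17) + 5*sqrt(30).
Denominator becomes -682; numerator becomes 4*sqrt(17) + 34 + 10*sqrt(30) + 5*sqrt(510).

(-5*sqrt(510) - 10*sqrt(30) - 34 - 4*sqrt(17))/682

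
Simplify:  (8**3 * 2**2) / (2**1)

2**10

8**3 = 2**9; 2**2 = 2**2; 2**1 = 2**1
Combine exponents: 2**10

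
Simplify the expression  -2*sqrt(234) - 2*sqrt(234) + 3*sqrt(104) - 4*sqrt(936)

-30*sqrt(26)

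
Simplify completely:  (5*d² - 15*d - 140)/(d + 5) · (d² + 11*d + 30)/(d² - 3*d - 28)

Factor: 5*d² - 15*d - 140 = 5·(d + 4)·(d - 7);  d² + 11*d + 30 = (d + 6)·(d + 5);  d² - 3*d - 28 = (d + 4)·(d - 7)
Cancel the common factors (d + 4), (d + 5), (d - 7).

5*d + 30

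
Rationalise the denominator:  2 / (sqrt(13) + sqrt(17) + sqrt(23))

Group as (sqrt(17) + sqrt(23)) + sqrt(13); multiply by (sqrt(17) + sqrt(23)) - sqrt(13), then rationalise the remaining surd.

(-4*sqrt(5083) + 14*sqrt(23) + 38*sqrt(17) + 54*sqrt(13))/835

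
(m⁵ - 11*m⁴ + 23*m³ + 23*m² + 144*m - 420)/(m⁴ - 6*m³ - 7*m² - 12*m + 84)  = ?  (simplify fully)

m - 5

Factor: m⁵ - 11*m⁴ + 23*m³ + 23*m² + 144*m - 420 = (m² + 3*m + 6)·(m - 7)·(m - 2)·(m - 5);  m⁴ - 6*m³ - 7*m² - 12*m + 84 = (m - 2)·(m² + 3*m + 6)·(m - 7)
Cancel the common factors (m² + 3*m + 6), (m - 7), (m - 2).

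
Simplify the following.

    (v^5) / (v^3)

v^2

Quotient: v^2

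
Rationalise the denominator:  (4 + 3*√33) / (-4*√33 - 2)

(-194 - 5*√33)/262

Multiply numerator and denominator by -2 + 4*√33.
Denominator becomes -524; numerator becomes 10*√33 + 388.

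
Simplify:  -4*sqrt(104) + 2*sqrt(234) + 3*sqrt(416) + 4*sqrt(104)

4*sqrt(104) = 8*sqrt(26); 2*sqrt(234) = 6*sqrt(26); 3*sqrt(416) = 12*sqrt(26); 4*sqrt(104) = 8*sqrt(26)
Combine: (-8 + 6 + 12 + 8)·sqrt(26) = 18*sqrt(26)

18*sqrt(26)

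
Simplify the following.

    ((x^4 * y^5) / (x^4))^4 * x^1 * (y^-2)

Inside the bracket: y^5
Raise to the power 4: y^20
Multiply by x^1 * (y^-2): add exponents.

x*y^18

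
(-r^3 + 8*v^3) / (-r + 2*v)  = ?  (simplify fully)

Apply the difference-of-cubes factorisation and cancel (-r + 2*v).

r^2 + 2*r*v + 4*v^2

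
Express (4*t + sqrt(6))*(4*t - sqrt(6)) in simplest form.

(4*t)^2 - (sqrt(6))^2 = 16*t^2 - 6.

16*t^2 - 6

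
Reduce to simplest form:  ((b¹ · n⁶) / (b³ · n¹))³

n^15/b⁶

Inside the bracket: (b^-2) · n⁵
Raise to the power 3: (b^-6) · n^15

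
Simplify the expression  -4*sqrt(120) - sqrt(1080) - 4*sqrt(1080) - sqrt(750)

4*sqrt(120) = 8*sqrt(30); sqrt(1080) = 6*sqrt(30); 4*sqrt(1080) = 24*sqrt(30); sqrt(750) = 5*sqrt(30)
Combine: (-8 - 6 - 24 - 5)·sqrt(30) = -43*sqrt(30)

-43*sqrt(30)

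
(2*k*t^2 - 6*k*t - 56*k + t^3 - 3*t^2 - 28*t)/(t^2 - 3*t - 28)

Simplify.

Factor: 2*k*t^2 - 6*k*t - 56*k + t^3 - 3*t^2 - 28*t = (t - 7)*(t + 4)*(2*k + t);  t^2 - 3*t - 28 = (t + 4)*(t - 7)
Cancel the common factors (t - 7), (t + 4).

2*k + t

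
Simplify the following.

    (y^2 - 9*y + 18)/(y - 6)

Factor: y^2 - 9*y + 18 = (y - 6)*(y - 3)
Cancel the common factor (y - 6).

y - 3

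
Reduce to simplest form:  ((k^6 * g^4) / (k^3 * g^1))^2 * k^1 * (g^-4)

g^2*k^7

Inside the bracket: k^3 * g^3
Raise to the power 2: k^6 * g^6
Multiply by k^1 * (g^-4): add exponents.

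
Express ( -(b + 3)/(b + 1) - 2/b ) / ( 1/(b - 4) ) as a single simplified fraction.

Numerator: -(b + 3)/(b + 1) - 2/b = (-b² - 5*b - 2)/(b² + b)
Denominator: 1/(b - 4) = 1/(b - 4)
Divide: ((-b² - 5*b - 2)/(b² + b)) · (b - 4) = (-b³ - b² + 18*b + 8)/(b² + b)

(-b³ - b² + 18*b + 8)/(b² + b)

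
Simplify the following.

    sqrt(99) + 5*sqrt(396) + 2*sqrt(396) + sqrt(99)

48*sqrt(11)

sqrt(99) = 3*sqrt(11); 5*sqrt(396) = 30*sqrt(11); 2*sqrt(396) = 12*sqrt(11); sqrt(99) = 3*sqrt(11)
Combine: (3 + 30 + 12 + 3)·sqrt(11) = 48*sqrt(11)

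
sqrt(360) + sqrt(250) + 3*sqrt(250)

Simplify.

26*sqrt(10)

sqrt(360) = 6*sqrt(10); sqrt(250) = 5*sqrt(10); 3*sqrt(250) = 15*sqrt(10)
Combine: (6 + 5 + 15)·sqrt(10) = 26*sqrt(10)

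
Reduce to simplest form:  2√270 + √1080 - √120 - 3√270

√30

2√270 = 6*√30; √1080 = 6*√30; √120 = 2*√30; 3√270 = 9*√30
Combine: (6 + 6 - 2 - 9)·√30 = √30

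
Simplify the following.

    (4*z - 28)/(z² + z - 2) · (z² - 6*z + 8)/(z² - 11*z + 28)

(4*z - 8)/(z² + z - 2)

Factor: 4*z - 28 = 4·(z - 7);  z² + z - 2 = (z + 2)·(z - 1);  z² - 6*z + 8 = (z - 2)·(z - 4);  z² - 11*z + 28 = (z - 4)·(z - 7)
Cancel the common factors (z - 4), (z - 7).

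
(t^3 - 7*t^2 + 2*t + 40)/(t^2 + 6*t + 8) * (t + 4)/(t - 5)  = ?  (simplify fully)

t - 4

Factor: t^3 - 7*t^2 + 2*t + 40 = (t - 4)*(t - 5)*(t + 2);  t^2 + 6*t + 8 = (t + 4)*(t + 2)
Cancel the common factors (t + 4), (t - 5), (t + 2).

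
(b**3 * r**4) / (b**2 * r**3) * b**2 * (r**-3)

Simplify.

Quotient: b**1 * r**1
Multiply by b**2 * (r**-3): add exponents.

b**3/r**2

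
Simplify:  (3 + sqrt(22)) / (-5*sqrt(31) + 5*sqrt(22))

(-sqrt(682) - 22 - 3*sqrt(31) - 3*sqrt(22))/45

Multiply numerator and denominator by 5*sqrt(22) + 5*sqrt(31).
Denominator becomes -225; numerator becomes 15*sqrt(22) + 15*sqrt(31) + 110 + 5*sqrt(682).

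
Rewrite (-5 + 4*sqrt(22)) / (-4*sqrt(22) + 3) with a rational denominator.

Multiply numerator and denominator by 3 + 4*sqrt(22).
Denominator becomes -343; numerator becomes -8*sqrt(22) + 337.

(-337 + 8*sqrt(22))/343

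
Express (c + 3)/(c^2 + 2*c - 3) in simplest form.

1/(c - 1)

Factor: c^2 + 2*c - 3 = (c + 3)*(c - 1)
Cancel the common factor (c + 3).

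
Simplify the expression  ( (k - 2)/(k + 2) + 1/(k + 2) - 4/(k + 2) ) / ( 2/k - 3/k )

(-k² + 5*k)/(k + 2)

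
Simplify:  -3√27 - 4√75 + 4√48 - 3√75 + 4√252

3√27 = 9*√3; 4√75 = 20*√3; 4√48 = 16*√3; 3√75 = 15*√3; 4√252 = 24*√7

-28*√3 + 24*√7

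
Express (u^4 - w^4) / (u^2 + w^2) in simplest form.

u^2 - w^2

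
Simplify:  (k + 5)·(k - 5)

Difference of squares with P = k, Q = 5.

k² - 25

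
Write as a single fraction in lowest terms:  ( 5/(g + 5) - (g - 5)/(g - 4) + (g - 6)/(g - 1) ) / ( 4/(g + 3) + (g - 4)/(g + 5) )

Numerator: 5/(g + 5) - (g - 5)/(g - 4) + (g - 6)/(g - 1) = (g² - 26*g + 115)/(g³ - 21*g + 20)
Denominator: 4/(g + 3) + (g - 4)/(g + 5) = (g² + 3*g + 8)/(g² + 8*g + 15)
Divide: ((g² - 26*g + 115)/(g³ - 21*g + 20)) · ((g² + 8*g + 15)/(g² + 3*g + 8)) = (g³ - 23*g² + 37*g + 345)/(g⁴ - 2*g³ - 3*g² - 28*g + 32)

(g³ - 23*g² + 37*g + 345)/(g⁴ - 2*g³ - 3*g² - 28*g + 32)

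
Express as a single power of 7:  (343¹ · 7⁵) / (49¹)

7^6

343¹ = 7^3; 7⁵ = 7^5; 49¹ = 7^2
Combine exponents: 7^6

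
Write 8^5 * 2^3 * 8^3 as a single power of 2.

2^27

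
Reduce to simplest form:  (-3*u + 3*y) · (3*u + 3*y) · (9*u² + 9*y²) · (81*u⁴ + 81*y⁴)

-6561*u⁸ + 6561*y⁸

Telescope via difference of squares: ((3*y)+(3*u))((3*y)-(3*u)) = -9*u² + 9*y², then repeat with the next factor.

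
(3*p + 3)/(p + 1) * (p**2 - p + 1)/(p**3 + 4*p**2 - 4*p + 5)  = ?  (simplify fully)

Factor: 3*p + 3 = 3*(p + 1);  p**3 + 4*p**2 - 4*p + 5 = (p**2 - p + 1)*(p + 5)
Cancel the common factors (p**2 - p + 1), (p + 1).

3/(p + 5)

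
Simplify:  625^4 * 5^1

625^4 = 5^16; 5^1 = 5^1
Combine exponents: 5^17

5^17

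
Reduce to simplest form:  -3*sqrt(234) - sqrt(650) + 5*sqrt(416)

6*sqrt(26)

3*sqrt(234) = 9*sqrt(26); sqrt(650) = 5*sqrt(26); 5*sqrt(416) = 20*sqrt(26)
Combine: (-9 - 5 + 20)·sqrt(26) = 6*sqrt(26)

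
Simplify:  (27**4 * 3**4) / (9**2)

3**12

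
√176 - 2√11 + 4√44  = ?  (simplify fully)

√176 = 4*√11; 2√11 = 2*√11; 4√44 = 8*√11
Combine: (4 - 2 + 8)·√11 = 10*√11

10*√11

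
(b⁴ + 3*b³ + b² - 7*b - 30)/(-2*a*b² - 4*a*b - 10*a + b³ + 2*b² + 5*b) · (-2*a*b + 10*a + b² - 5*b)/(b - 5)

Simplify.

b² + b - 6

Factor: b⁴ + 3*b³ + b² - 7*b - 30 = (b - 2)·(b² + 2*b + 5)·(b + 3);  -2*a*b² - 4*a*b - 10*a + b³ + 2*b² + 5*b = (b² + 2*b + 5)·(-2*a + b);  -2*a*b + 10*a + b² - 5*b = (b - 5)·(-2*a + b)
Cancel the common factors (b² + 2*b + 5), (-2*a + b), (b - 5).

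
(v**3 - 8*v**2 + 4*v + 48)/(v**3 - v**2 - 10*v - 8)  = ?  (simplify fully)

(v - 6)/(v + 1)

Factor: v**3 - 8*v**2 + 4*v + 48 = (v - 4)*(v + 2)*(v - 6);  v**3 - v**2 - 10*v - 8 = (v - 4)*(v + 2)*(v + 1)
Cancel the common factors (v - 4), (v + 2).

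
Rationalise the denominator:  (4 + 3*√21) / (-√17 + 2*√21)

(4*√17 + 8*√21 + 3*√357 + 126)/67

Multiply numerator and denominator by √17 + 2*√21.
Denominator becomes 67; numerator becomes 4*√17 + 8*√21 + 3*√357 + 126.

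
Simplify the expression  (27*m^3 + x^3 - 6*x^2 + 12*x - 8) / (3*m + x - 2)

(3*m)^3 + (x - 2)^3 = (3*m + x - 2)(9*m^2 - 3*m*x + 6*m + x^2 - 4*x + 4).

9*m^2 - 3*m*x + 6*m + x^2 - 4*x + 4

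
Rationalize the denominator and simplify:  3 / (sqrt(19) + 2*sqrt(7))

(-sqrt(19) + 2*sqrt(7))/3

Multiply numerator and denominator by -sqrt(19) + 2*sqrt(7).
Denominator becomes 9; numerator becomes -3*sqrt(19) + 6*sqrt(7).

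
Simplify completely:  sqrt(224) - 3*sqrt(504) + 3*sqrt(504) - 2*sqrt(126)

sqrt(224) = 4*sqrt(14); 3*sqrt(504) = 18*sqrt(14); 3*sqrt(504) = 18*sqrt(14); 2*sqrt(126) = 6*sqrt(14)
Combine: (4 - 18 + 18 - 6)·sqrt(14) = -2*sqrt(14)

-2*sqrt(14)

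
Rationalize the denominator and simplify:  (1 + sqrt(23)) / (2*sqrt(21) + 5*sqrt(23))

Multiply numerator and denominator by -2*sqrt(21) + 5*sqrt(23).
Denominator becomes 491; numerator becomes -2*sqrt(483) - 2*sqrt(21) + 5*sqrt(23) + 115.

(-2*sqrt(483) - 2*sqrt(21) + 5*sqrt(23) + 115)/491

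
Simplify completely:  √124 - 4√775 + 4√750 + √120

√124 = 2*√31; 4√775 = 20*√31; 4√750 = 20*√30; √120 = 2*√30

-18*√31 + 22*√30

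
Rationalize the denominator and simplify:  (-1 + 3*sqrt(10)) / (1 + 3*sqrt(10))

(-6*sqrt(10) + 91)/89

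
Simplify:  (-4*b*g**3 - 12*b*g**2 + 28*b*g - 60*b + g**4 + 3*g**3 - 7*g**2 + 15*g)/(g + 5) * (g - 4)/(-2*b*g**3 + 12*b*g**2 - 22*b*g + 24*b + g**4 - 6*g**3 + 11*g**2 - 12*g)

(4*b - g)/(2*b - g)

Factor: -4*b*g**3 - 12*b*g**2 + 28*b*g - 60*b + g**4 + 3*g**3 - 7*g**2 + 15*g = (g + 5)*(-4*b + g)*(g**2 - 2*g + 3);  -2*b*g**3 + 12*b*g**2 - 22*b*g + 24*b + g**4 - 6*g**3 + 11*g**2 - 12*g = (g - 4)*(g**2 - 2*g + 3)*(-2*b + g)
Cancel the common factors (g**2 - 2*g + 3), (g + 5), (g - 4).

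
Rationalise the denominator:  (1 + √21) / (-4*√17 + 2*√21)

(-2*√357 - 21 - 2*√17 - √21)/94

Multiply numerator and denominator by 2*√21 + 4*√17.
Denominator becomes -188; numerator becomes 2*√21 + 4*√17 + 42 + 4*√357.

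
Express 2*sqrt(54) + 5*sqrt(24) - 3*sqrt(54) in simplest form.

2*sqrt(54) = 6*sqrt(6); 5*sqrt(24) = 10*sqrt(6); 3*sqrt(54) = 9*sqrt(6)
Combine: (6 + 10 - 9)·sqrt(6) = 7*sqrt(6)

7*sqrt(6)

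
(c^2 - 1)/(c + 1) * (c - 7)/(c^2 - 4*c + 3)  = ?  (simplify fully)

(c - 7)/(c - 3)

Factor: c^2 - 1 = (c + 1)*(c - 1);  c^2 - 4*c + 3 = (c - 3)*(c - 1)
Cancel the common factors (c - 1), (c + 1).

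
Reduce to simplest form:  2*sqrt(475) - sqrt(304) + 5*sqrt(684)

36*sqrt(19)

2*sqrt(475) = 10*sqrt(19); sqrt(304) = 4*sqrt(19); 5*sqrt(684) = 30*sqrt(19)
Combine: (10 - 4 + 30)·sqrt(19) = 36*sqrt(19)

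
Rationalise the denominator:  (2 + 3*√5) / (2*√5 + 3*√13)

(-30 - 4*√5 + 6*√13 + 9*√65)/97

Multiply numerator and denominator by -3*√13 + 2*√5.
Denominator becomes -97; numerator becomes -9*√65 - 6*√13 + 4*√5 + 30.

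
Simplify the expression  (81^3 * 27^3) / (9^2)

3^17

81^3 = 3^12; 27^3 = 3^9; 9^2 = 3^4
Combine exponents: 3^17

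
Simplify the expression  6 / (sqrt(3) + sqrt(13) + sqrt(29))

(-114*sqrt(13) - 234*sqrt(3) + 12*sqrt(1131) + 78*sqrt(29))/13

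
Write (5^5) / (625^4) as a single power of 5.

5^(-11)

5^5 = 5^5; 625^4 = 5^16
Combine exponents: 5^(-11)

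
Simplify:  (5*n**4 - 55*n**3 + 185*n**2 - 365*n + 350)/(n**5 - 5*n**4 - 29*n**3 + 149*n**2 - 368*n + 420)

5/(n + 6)

Factor: 5*n**4 - 55*n**3 + 185*n**2 - 365*n + 350 = 5*(n**2 - 2*n + 5)*(n - 7)*(n - 2);  n**5 - 5*n**4 - 29*n**3 + 149*n**2 - 368*n + 420 = (n + 6)*(n**2 - 2*n + 5)*(n - 7)*(n - 2)
Cancel the common factors (n**2 - 2*n + 5), (n - 2), (n - 7).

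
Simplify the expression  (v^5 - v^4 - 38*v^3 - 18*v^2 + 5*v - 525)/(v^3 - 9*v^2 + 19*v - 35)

Factor: v^5 - v^4 - 38*v^3 - 18*v^2 + 5*v - 525 = (v + 5)*(v^2 - 2*v + 5)*(v - 7)*(v + 3);  v^3 - 9*v^2 + 19*v - 35 = (v^2 - 2*v + 5)*(v - 7)
Cancel the common factors (v^2 - 2*v + 5), (v - 7).

v^2 + 8*v + 15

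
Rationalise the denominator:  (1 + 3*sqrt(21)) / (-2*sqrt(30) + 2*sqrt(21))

(-9*sqrt(70) - 63 - sqrt(30) - sqrt(21))/18

Multiply numerator and denominator by 2*sqrt(21) + 2*sqrt(30).
Denominator becomes -36; numerator becomes 2*sqrt(21) + 2*sqrt(30) + 126 + 18*sqrt(70).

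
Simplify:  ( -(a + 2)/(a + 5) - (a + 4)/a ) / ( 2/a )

Numerator: -(a + 2)/(a + 5) - (a + 4)/a = (-2*a² - 11*a - 20)/(a² + 5*a)
Denominator: 2/a = 2/a
Divide: ((-2*a² - 11*a - 20)/(a² + 5*a)) · (a/2) = (-2*a² - 11*a - 20)/(2*a + 10)

(-2*a² - 11*a - 20)/(2*a + 10)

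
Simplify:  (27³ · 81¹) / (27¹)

27³ = 3^9; 81¹ = 3^4; 27¹ = 3^3
Combine exponents: 3^10

3^10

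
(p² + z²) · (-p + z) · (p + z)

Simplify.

-p⁴ + z⁴

(z+p)(z-p) = -p² + z²; continue pairing.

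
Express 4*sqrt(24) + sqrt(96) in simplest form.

12*sqrt(6)

4*sqrt(24) = 8*sqrt(6); sqrt(96) = 4*sqrt(6)
Combine: (8 + 4)·sqrt(6) = 12*sqrt(6)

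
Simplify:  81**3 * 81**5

3**32

81**3 = 3**12; 81**5 = 3**20
Combine exponents: 3**32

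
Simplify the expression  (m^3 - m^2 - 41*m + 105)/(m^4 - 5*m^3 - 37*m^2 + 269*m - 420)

Factor: m^3 - m^2 - 41*m + 105 = (m + 7)*(m - 3)*(m - 5);  m^4 - 5*m^3 - 37*m^2 + 269*m - 420 = (m - 4)*(m - 5)*(m - 3)*(m + 7)
Cancel the common factors (m - 5), (m - 3), (m + 7).

1/(m - 4)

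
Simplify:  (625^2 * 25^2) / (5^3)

625^2 = 5^8; 25^2 = 5^4; 5^3 = 5^3
Combine exponents: 5^9

5^9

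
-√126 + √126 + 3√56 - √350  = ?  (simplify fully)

√126 = 3*√14; √126 = 3*√14; 3√56 = 6*√14; √350 = 5*√14
Combine: (-3 + 3 + 6 - 5)·√14 = √14

√14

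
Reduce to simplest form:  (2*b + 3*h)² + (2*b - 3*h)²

Only the even-power cross terms survive.

8*b² + 18*h²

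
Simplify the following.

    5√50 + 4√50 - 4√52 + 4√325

12*√13 + 45*√2

5√50 = 25*√2; 4√50 = 20*√2; 4√52 = 8*√13; 4√325 = 20*√13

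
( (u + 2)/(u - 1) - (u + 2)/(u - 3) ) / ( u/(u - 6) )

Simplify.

Numerator: (u + 2)/(u - 1) - (u + 2)/(u - 3) = (-2*u - 4)/(u^2 - 4*u + 3)
Denominator: u/(u - 6) = u/(u - 6)
Divide: ((-2*u - 4)/(u^2 - 4*u + 3)) · ((u - 6)/u) = (-2*u^2 + 8*u + 24)/(u^3 - 4*u^2 + 3*u)

(-2*u^2 + 8*u + 24)/(u^3 - 4*u^2 + 3*u)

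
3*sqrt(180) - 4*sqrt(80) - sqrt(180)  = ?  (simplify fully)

3*sqrt(180) = 18*sqrt(5); 4*sqrt(80) = 16*sqrt(5); sqrt(180) = 6*sqrt(5)
Combine: (18 - 16 - 6)·sqrt(5) = -4*sqrt(5)

-4*sqrt(5)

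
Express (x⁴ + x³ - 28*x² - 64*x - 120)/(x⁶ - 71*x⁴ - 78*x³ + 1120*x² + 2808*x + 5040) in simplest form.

1/(x² - x - 42)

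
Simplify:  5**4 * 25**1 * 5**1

5**7

5**4 = 5**4; 25**1 = 5**2; 5**1 = 5**1
Combine exponents: 5**7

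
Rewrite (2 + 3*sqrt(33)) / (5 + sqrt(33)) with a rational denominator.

(-13*sqrt(33) + 89)/8

Multiply numerator and denominator by -sqrt(33) + 5.
Denominator becomes -8; numerator becomes -89 + 13*sqrt(33).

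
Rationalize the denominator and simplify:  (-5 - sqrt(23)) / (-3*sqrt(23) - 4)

Multiply numerator and denominator by -4 + 3*sqrt(23).
Denominator becomes -191; numerator becomes -11*sqrt(23) - 49.

(49 + 11*sqrt(23))/191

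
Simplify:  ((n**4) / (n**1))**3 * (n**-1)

n**8

Inside the bracket: n**3
Raise to the power 3: n**9
Multiply by (n**-1): add exponents.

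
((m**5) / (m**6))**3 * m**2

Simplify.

1/m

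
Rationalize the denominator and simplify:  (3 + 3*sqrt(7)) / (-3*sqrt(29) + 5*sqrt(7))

Multiply numerator and denominator by 5*sqrt(7) + 3*sqrt(29).
Denominator becomes -86; numerator becomes 15*sqrt(7) + 9*sqrt(29) + 105 + 9*sqrt(203).

(-9*sqrt(203) - 105 - 9*sqrt(29) - 15*sqrt(7))/86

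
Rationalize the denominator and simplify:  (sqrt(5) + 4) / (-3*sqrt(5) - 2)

Multiply numerator and denominator by -2 + 3*sqrt(5).
Denominator becomes -41; numerator becomes 7 + 10*sqrt(5).

(-10*sqrt(5) - 7)/41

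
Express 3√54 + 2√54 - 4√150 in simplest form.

-5*√6

3√54 = 9*√6; 2√54 = 6*√6; 4√150 = 20*√6
Combine: (9 + 6 - 20)·√6 = -5*√6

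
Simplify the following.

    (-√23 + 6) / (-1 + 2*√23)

Multiply numerator and denominator by -2*√23 - 1.
Denominator becomes -91; numerator becomes -11*√23 + 40.

(-40 + 11*√23)/91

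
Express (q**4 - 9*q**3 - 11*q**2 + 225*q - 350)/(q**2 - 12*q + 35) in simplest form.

q**2 + 3*q - 10

Factor: q**4 - 9*q**3 - 11*q**2 + 225*q - 350 = (q - 5)*(q - 7)*(q - 2)*(q + 5);  q**2 - 12*q + 35 = (q - 7)*(q - 5)
Cancel the common factors (q - 5), (q - 7).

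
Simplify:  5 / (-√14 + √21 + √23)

Group as (√21 + √23) - √14; multiply by (√21 + √23) + √14, then rationalise the remaining surd.

(-75*√14 + 30*√23 + 40*√21 + 35*√138)/516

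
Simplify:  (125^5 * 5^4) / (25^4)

125^5 = 5^15; 5^4 = 5^4; 25^4 = 5^8
Combine exponents: 5^11

5^11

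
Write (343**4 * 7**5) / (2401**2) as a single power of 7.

7**9

343**4 = 7**12; 7**5 = 7**5; 2401**2 = 7**8
Combine exponents: 7**9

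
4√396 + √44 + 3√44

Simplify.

32*√11

4√396 = 24*√11; √44 = 2*√11; 3√44 = 6*√11
Combine: (24 + 2 + 6)·√11 = 32*√11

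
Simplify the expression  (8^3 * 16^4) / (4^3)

8^3 = 2^9; 16^4 = 2^16; 4^3 = 2^6
Combine exponents: 2^19

2^19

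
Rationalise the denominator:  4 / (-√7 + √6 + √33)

(-17*√6 - 3*√154 + 16*√7 + 10*√33)/29

Group as (√6 + √33) - √7; multiply by (√6 + √33) + √7, then rationalise the remaining surd.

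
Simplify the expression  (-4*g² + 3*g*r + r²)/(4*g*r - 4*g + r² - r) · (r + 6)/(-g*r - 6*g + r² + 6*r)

1/(r - 1)

Factor: -4*g² + 3*g*r + r² = (4*g + r)·(-g + r);  4*g*r - 4*g + r² - r = (r - 1)·(4*g + r);  -g*r - 6*g + r² + 6*r = (r + 6)·(-g + r)
Cancel the common factors (r + 6), (4*g + r), (-g + r).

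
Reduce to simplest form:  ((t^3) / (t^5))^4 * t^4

t^(-4)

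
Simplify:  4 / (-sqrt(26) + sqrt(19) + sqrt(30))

Group as (sqrt(19) + sqrt(30)) - sqrt(26); multiply by (sqrt(19) + sqrt(30)) + sqrt(26), then rationalise the remaining surd.

(-92*sqrt(26) + 60*sqrt(30) + 148*sqrt(19) + 16*sqrt(3705))/1751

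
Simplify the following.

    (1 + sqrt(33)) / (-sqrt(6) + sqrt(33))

Multiply numerator and denominator by sqrt(6) + sqrt(33).
Denominator becomes 27; numerator becomes sqrt(6) + sqrt(33) + 3*sqrt(22) + 33.

(sqrt(6) + sqrt(33) + 3*sqrt(22) + 33)/27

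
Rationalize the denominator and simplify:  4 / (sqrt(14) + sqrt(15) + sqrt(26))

Group as (sqrt(14) + sqrt(15)) + sqrt(26); multiply by (sqrt(14) + sqrt(15)) - sqrt(26), then rationalise the remaining surd.

(-16*sqrt(1365) + 12*sqrt(26) + 100*sqrt(15) + 108*sqrt(14))/831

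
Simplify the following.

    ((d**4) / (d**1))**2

Inside the bracket: d**3
Raise to the power 2: d**6

d**6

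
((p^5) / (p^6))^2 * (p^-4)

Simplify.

p^(-6)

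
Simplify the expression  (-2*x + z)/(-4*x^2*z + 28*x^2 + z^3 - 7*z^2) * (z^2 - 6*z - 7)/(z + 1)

1/(2*x + z)

Factor: -4*x^2*z + 28*x^2 + z^3 - 7*z^2 = (2*x + z)*(-2*x + z)*(z - 7);  z^2 - 6*z - 7 = (z - 7)*(z + 1)
Cancel the common factors (z - 7), (-2*x + z), (z + 1).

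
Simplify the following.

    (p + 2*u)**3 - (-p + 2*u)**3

2*p*(p**2 + 12*u**2)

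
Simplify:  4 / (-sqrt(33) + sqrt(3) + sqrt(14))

(-8*sqrt(33) - 11*sqrt(14) - 22*sqrt(3) - 3*sqrt(154))/11

Group as (sqrt(3) + sqrt(14)) - sqrt(33); multiply by (sqrt(3) + sqrt(14)) + sqrt(33), then rationalise the remaining surd.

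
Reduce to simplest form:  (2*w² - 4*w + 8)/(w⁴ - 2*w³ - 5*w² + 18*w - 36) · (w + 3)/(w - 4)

2/(w² - 7*w + 12)

Factor: 2*w² - 4*w + 8 = 2·(w² - 2*w + 4);  w⁴ - 2*w³ - 5*w² + 18*w - 36 = (w + 3)·(w² - 2*w + 4)·(w - 3)
Cancel the common factors (w² - 2*w + 4), (w + 3).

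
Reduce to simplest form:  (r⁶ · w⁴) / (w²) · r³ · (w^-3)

r⁹/w

Quotient: r⁶ · w²
Multiply by r³ · (w^-3): add exponents.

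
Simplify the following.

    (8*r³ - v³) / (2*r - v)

4*r² + 2*r*v + v²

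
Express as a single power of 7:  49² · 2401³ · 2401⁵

7^36

49² = 7^4; 2401³ = 7^12; 2401⁵ = 7^20
Combine exponents: 7^36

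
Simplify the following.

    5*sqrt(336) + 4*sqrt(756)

44*sqrt(21)

5*sqrt(336) = 20*sqrt(21); 4*sqrt(756) = 24*sqrt(21)
Combine: (20 + 24)·sqrt(21) = 44*sqrt(21)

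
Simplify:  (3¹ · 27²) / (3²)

3^5

3¹ = 3^1; 27² = 3^6; 3² = 3^2
Combine exponents: 3^5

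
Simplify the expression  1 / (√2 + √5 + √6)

Group as (√2 + √5) + √6; multiply by (√2 + √5) - √6, then rationalise the remaining surd.

(-4*√15 + √6 + 3*√5 + 9*√2)/39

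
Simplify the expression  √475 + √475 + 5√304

√475 = 5*√19; √475 = 5*√19; 5√304 = 20*√19
Combine: (5 + 5 + 20)·√19 = 30*√19

30*√19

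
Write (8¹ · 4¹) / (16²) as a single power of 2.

2^(-3)

8¹ = 2^3; 4¹ = 2^2; 16² = 2^8
Combine exponents: 2^(-3)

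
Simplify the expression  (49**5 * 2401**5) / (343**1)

7**27

49**5 = 7**10; 2401**5 = 7**20; 343**1 = 7**3
Combine exponents: 7**27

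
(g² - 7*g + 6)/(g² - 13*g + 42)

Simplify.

(g - 1)/(g - 7)

Factor: g² - 7*g + 6 = (g - 1)·(g - 6);  g² - 13*g + 42 = (g - 7)·(g - 6)
Cancel the common factor (g - 6).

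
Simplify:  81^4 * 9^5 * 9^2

81^4 = 3^16; 9^5 = 3^10; 9^2 = 3^4
Combine exponents: 3^30

3^30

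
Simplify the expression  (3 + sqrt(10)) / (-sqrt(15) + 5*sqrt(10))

(3*sqrt(15) + 5*sqrt(6) + 15*sqrt(10) + 50)/235

Multiply numerator and denominator by sqrt(15) + 5*sqrt(10).
Denominator becomes 235; numerator becomes 3*sqrt(15) + 5*sqrt(6) + 15*sqrt(10) + 50.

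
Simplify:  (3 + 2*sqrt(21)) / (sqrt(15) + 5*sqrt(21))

(-2*sqrt(35) - sqrt(15) + 5*sqrt(21) + 70)/170

Multiply numerator and denominator by -sqrt(15) + 5*sqrt(21).
Denominator becomes 510; numerator becomes -6*sqrt(35) - 3*sqrt(15) + 15*sqrt(21) + 210.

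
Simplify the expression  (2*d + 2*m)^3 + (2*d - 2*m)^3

16*d*(d^2 + 3*m^2)

Only the even-power cross terms survive.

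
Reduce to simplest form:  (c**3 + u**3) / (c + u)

c**2 - c*u + u**2

u**3 + c**3 = (c + u)(c**2 - c*u + u**2).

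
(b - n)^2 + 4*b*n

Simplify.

(b + n)^2

After expansion: b^2 + 2*b*n + n^2 — a perfect-square trinomial.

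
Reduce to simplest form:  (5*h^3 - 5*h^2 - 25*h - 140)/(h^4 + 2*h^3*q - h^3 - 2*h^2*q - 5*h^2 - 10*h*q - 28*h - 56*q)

Factor: 5*h^3 - 5*h^2 - 25*h - 140 = 5*(h - 4)*(h^2 + 3*h + 7);  h^4 + 2*h^3*q - h^3 - 2*h^2*q - 5*h^2 - 10*h*q - 28*h - 56*q = (h^2 + 3*h + 7)*(h + 2*q)*(h - 4)
Cancel the common factors (h^2 + 3*h + 7), (h - 4).

5/(h + 2*q)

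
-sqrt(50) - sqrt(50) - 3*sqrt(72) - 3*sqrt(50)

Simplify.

-43*sqrt(2)

sqrt(50) = 5*sqrt(2); sqrt(50) = 5*sqrt(2); 3*sqrt(72) = 18*sqrt(2); 3*sqrt(50) = 15*sqrt(2)
Combine: (-5 - 5 - 18 - 15)·sqrt(2) = -43*sqrt(2)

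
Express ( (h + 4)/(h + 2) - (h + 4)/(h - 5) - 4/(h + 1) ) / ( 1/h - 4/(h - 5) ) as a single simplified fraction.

Numerator: (h + 4)/(h + 2) - (h + 4)/(h - 5) - 4/(h + 1) = (-11*h^2 - 23*h + 12)/(h^3 - 2*h^2 - 13*h - 10)
Denominator: 1/h - 4/(h - 5) = (-3*h - 5)/(h^2 - 5*h)
Divide: ((-11*h^2 - 23*h + 12)/(h^3 - 2*h^2 - 13*h - 10)) · ((h^2 - 5*h)/(-3*h - 5)) = (11*h^3 + 23*h^2 - 12*h)/(3*h^3 + 14*h^2 + 21*h + 10)

(11*h^3 + 23*h^2 - 12*h)/(3*h^3 + 14*h^2 + 21*h + 10)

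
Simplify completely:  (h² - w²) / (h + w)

h - w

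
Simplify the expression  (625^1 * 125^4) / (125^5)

5^1

625^1 = 5^4; 125^4 = 5^12; 125^5 = 5^15
Combine exponents: 5^1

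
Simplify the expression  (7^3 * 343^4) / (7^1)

7^3 = 7^3; 343^4 = 7^12; 7^1 = 7^1
Combine exponents: 7^14

7^14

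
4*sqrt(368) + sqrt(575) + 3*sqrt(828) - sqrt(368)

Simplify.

35*sqrt(23)

4*sqrt(368) = 16*sqrt(23); sqrt(575) = 5*sqrt(23); 3*sqrt(828) = 18*sqrt(23); sqrt(368) = 4*sqrt(23)
Combine: (16 + 5 + 18 - 4)·sqrt(23) = 35*sqrt(23)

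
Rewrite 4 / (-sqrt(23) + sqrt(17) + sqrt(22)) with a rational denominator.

Group as (sqrt(17) + sqrt(22)) - sqrt(23); multiply by (sqrt(17) + sqrt(22)) + sqrt(23), then rationalise the remaining surd.

(-8*sqrt(23) + 9*sqrt(22) + 14*sqrt(17) + sqrt(8602))/155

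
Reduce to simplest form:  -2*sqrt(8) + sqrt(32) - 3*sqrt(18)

-9*sqrt(2)

2*sqrt(8) = 4*sqrt(2); sqrt(32) = 4*sqrt(2); 3*sqrt(18) = 9*sqrt(2)
Combine: (-4 + 4 - 9)·sqrt(2) = -9*sqrt(2)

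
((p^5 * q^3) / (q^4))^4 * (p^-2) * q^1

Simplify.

Inside the bracket: p^5 * (q^-1)
Raise to the power 4: p^20 * (q^-4)
Multiply by (p^-2) * q^1: add exponents.

p^18/q^3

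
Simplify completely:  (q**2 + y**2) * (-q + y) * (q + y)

-q**4 + y**4

Pair the conjugate factors: (y+q)(y-q) = -q**2 + y**2, then repeat with the next factor.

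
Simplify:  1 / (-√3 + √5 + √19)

(-17*√5 - 2*√285 + 21*√3 + 11*√19)/61

Group as (√5 + √19) - √3; multiply by (√5 + √19) + √3, then rationalise the remaining surd.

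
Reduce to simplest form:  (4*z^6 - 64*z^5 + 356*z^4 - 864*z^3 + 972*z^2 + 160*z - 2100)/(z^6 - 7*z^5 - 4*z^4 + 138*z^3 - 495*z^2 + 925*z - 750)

(4*z^2 - 24*z - 28)/(z^2 + 3*z - 10)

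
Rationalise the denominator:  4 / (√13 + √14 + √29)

Group as (√13 + √14) + √29; multiply by (√13 + √14) - √29, then rationalise the remaining surd.

(-2*√5278 - 2*√29 + 28*√14 + 30*√13)/181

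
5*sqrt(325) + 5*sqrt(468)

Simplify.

5*sqrt(325) = 25*sqrt(13); 5*sqrt(468) = 30*sqrt(13)
Combine: (25 + 30)·sqrt(13) = 55*sqrt(13)

55*sqrt(13)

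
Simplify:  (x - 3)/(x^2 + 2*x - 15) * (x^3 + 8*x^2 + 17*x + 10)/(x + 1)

x + 2

Factor: x^2 + 2*x - 15 = (x - 3)*(x + 5);  x^3 + 8*x^2 + 17*x + 10 = (x + 2)*(x + 5)*(x + 1)
Cancel the common factors (x + 1), (x + 5), (x - 3).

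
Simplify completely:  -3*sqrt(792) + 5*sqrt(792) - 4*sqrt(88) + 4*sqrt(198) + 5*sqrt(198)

31*sqrt(22)

3*sqrt(792) = 18*sqrt(22); 5*sqrt(792) = 30*sqrt(22); 4*sqrt(88) = 8*sqrt(22); 4*sqrt(198) = 12*sqrt(22); 5*sqrt(198) = 15*sqrt(22)
Combine: (-18 + 30 - 8 + 12 + 15)·sqrt(22) = 31*sqrt(22)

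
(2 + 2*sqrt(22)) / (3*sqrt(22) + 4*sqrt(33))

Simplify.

(-66 - 3*sqrt(22) + 4*sqrt(33) + 44*sqrt(6))/165

Multiply numerator and denominator by -4*sqrt(33) + 3*sqrt(22).
Denominator becomes -330; numerator becomes -88*sqrt(6) - 8*sqrt(33) + 6*sqrt(22) + 132.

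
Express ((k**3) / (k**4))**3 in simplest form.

Inside the bracket: (k**-1)
Raise to the power 3: (k**-3)

k**(-3)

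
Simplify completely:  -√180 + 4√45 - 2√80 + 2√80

6*√5

√180 = 6*√5; 4√45 = 12*√5; 2√80 = 8*√5; 2√80 = 8*√5
Combine: (-6 + 12 - 8 + 8)·√5 = 6*√5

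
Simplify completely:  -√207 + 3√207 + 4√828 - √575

√207 = 3*√23; 3√207 = 9*√23; 4√828 = 24*√23; √575 = 5*√23
Combine: (-3 + 9 + 24 - 5)·√23 = 25*√23

25*√23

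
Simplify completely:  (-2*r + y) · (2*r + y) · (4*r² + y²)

-16*r⁴ + y⁴

Telescope via difference of squares: (y+(2*r))(y-(2*r)) = -4*r² + y², then repeat with the next factor.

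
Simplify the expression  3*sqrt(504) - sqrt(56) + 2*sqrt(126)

3*sqrt(504) = 18*sqrt(14); sqrt(56) = 2*sqrt(14); 2*sqrt(126) = 6*sqrt(14)
Combine: (18 - 2 + 6)·sqrt(14) = 22*sqrt(14)

22*sqrt(14)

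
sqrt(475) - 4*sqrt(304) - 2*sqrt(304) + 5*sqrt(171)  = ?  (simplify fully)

-4*sqrt(19)

sqrt(475) = 5*sqrt(19); 4*sqrt(304) = 16*sqrt(19); 2*sqrt(304) = 8*sqrt(19); 5*sqrt(171) = 15*sqrt(19)
Combine: (5 - 16 - 8 + 15)·sqrt(19) = -4*sqrt(19)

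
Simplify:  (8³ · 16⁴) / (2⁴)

2^21

8³ = 2^9; 16⁴ = 2^16; 2⁴ = 2^4
Combine exponents: 2^21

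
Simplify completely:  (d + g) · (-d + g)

(g+d)(g-d) = -d² + g².

-d² + g²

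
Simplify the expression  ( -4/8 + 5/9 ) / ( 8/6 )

1/24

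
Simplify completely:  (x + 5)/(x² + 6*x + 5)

1/(x + 1)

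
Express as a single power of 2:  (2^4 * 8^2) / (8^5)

2^4 = 2^4; 8^2 = 2^6; 8^5 = 2^15
Combine exponents: 2^(-5)

2^(-5)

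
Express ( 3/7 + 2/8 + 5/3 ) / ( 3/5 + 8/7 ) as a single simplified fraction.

985/732

Numerator: 3/7 + 2/8 + 5/3 = 197/84
Denominator: 3/5 + 8/7 = 61/35
Divide: (197/84) · (35/61) = 985/732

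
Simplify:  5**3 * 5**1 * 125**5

5**19

5**3 = 5**3; 5**1 = 5**1; 125**5 = 5**15
Combine exponents: 5**19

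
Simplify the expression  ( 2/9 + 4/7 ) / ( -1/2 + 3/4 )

Numerator: 2/9 + 4/7 = 50/63
Denominator: -1/2 + 3/4 = 1/4
Divide: (50/63) · (4) = 200/63

200/63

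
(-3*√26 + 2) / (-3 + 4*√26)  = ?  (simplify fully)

Multiply numerator and denominator by -4*√26 - 3.
Denominator becomes -407; numerator becomes √26 + 306.

(-306 - √26)/407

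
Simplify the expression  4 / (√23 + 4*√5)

(-4*√23 + 16*√5)/57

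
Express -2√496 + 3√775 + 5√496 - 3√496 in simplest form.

15*√31

2√496 = 8*√31; 3√775 = 15*√31; 5√496 = 20*√31; 3√496 = 12*√31
Combine: (-8 + 15 + 20 - 12)·√31 = 15*√31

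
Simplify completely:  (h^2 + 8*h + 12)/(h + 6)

h + 2

Factor: h^2 + 8*h + 12 = (h + 2)*(h + 6)
Cancel the common factor (h + 6).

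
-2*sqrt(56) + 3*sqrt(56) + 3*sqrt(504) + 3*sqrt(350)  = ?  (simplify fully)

35*sqrt(14)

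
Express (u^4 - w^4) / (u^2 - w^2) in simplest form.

u^2 + w^2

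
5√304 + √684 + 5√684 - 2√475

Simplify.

5√304 = 20*√19; √684 = 6*√19; 5√684 = 30*√19; 2√475 = 10*√19
Combine: (20 + 6 + 30 - 10)·√19 = 46*√19

46*√19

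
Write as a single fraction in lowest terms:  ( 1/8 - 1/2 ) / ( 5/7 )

Numerator: 1/8 - 1/2 = -3/8
Denominator: 5/7 = 5/7
Divide: (-3/8) · (7/5) = -21/40

-21/40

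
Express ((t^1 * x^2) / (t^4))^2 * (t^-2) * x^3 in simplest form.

x^7/t^8

Inside the bracket: (t^-3) * x^2
Raise to the power 2: (t^-6) * x^4
Multiply by (t^-2) * x^3: add exponents.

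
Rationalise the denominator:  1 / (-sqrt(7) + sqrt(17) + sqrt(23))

(-33*sqrt(7) + sqrt(23) + 13*sqrt(17) + 2*sqrt(2737))/475

Group as (sqrt(17) + sqrt(23)) - sqrt(7); multiply by (sqrt(17) + sqrt(23)) + sqrt(7), then rationalise the remaining surd.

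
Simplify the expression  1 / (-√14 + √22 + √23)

(-31*√14 + 13*√23 + 15*√22 + 4*√1771)/1063

Group as (√22 + √23) - √14; multiply by (√22 + √23) + √14, then rationalise the remaining surd.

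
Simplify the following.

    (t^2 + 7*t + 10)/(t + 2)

t + 5

Factor: t^2 + 7*t + 10 = (t + 2)*(t + 5)
Cancel the common factor (t + 2).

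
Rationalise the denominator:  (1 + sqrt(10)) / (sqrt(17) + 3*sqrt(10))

Multiply numerator and denominator by -sqrt(17) + 3*sqrt(10).
Denominator becomes 73; numerator becomes -sqrt(170) - sqrt(17) + 3*sqrt(10) + 30.

(-sqrt(170) - sqrt(17) + 3*sqrt(10) + 30)/73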